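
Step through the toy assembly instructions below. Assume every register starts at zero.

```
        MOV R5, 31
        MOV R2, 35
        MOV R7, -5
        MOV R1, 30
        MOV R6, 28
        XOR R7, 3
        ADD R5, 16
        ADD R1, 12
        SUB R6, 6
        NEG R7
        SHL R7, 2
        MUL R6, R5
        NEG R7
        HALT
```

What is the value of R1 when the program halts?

42

after MOV R5, 31: R5=31
after MOV R2, 35: R2=35
after MOV R7, -5: R7=-5
after MOV R1, 30: R1=30
after MOV R6, 28: R6=28
after XOR R7, 3: R7=(-5)^3=-8
after ADD R5, 16: R5=31+16=47
after ADD R1, 12: R1=30+12=42
after SUB R6, 6: R6=28-6=22
after NEG R7: R7=-(-8)=8
after SHL R7, 2: R7=8<<2=32
after MUL R6, R5: R6=22*47=1034
after NEG R7: R7=-(32)=-32
halt.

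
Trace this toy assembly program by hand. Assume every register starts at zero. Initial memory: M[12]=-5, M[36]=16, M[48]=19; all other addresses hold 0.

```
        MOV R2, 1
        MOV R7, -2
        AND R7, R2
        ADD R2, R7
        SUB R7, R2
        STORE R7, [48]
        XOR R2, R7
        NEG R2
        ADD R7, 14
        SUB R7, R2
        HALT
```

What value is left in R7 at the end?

MOV R2, 1 → R2=1
MOV R7, -2 → R7=-2
AND R7, R2 → R7=(-2)&1=0
ADD R2, R7 → R2=1+0=1
SUB R7, R2 → R7=0-1=-1
STORE R7, [48] → M[48]=-1
XOR R2, R7 → R2=1^(-1)=-2
NEG R2 → R2=-(-2)=2
ADD R7, 14 → R7=(-1)+14=13
SUB R7, R2 → R7=13-2=11
halt.

11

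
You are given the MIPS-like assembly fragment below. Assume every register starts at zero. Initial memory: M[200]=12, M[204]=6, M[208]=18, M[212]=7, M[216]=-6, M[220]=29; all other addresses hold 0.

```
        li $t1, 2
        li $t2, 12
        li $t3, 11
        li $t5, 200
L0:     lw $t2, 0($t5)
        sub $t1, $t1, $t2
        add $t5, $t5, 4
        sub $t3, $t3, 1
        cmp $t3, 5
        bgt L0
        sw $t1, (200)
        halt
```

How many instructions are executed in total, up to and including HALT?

$t1=2
$t2=12
$t3=11
$t5=200
$t2=M[200]=12
$t1=2-12=-10
$t5=200+4=204
$t3=11-1=10
cmp $t3, 5  (cmp 10,5)
bgt L0: taken
$t2=M[204]=6
$t1=(-10)-6=-16
$t5=204+4=208
$t3=10-1=9
cmp $t3, 5  (cmp 9,5)
bgt L0: taken
$t2=M[208]=18
$t1=(-16)-18=-34
$t5=208+4=212
$t3=9-1=8
cmp $t3, 5  (cmp 8,5)
bgt L0: taken
$t2=M[212]=7
$t1=(-34)-7=-41
$t5=212+4=216
$t3=8-1=7
cmp $t3, 5  (cmp 7,5)
bgt L0: taken
$t2=M[216]=-6
$t1=(-41)-(-6)=-35
$t5=216+4=220
$t3=7-1=6
cmp $t3, 5  (cmp 6,5)
bgt L0: taken
$t2=M[220]=29
$t1=(-35)-29=-64
$t5=220+4=224
$t3=6-1=5
cmp $t3, 5  (cmp 5,5)
bgt L0: not taken
sw $t1, (200) → M[200]=-64
halt.
Total executed instructions: 42.

42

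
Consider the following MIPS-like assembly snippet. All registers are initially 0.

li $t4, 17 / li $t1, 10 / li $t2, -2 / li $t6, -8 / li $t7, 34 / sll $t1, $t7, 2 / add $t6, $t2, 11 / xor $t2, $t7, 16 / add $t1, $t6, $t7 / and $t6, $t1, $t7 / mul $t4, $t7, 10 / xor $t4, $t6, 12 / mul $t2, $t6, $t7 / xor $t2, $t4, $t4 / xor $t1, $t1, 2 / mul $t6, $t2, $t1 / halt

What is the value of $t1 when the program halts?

41

after li $t4, 17: $t4=17
after li $t1, 10: $t1=10
after li $t2, -2: $t2=-2
after li $t6, -8: $t6=-8
after li $t7, 34: $t7=34
after sll $t1, $t7, 2: $t1=34<<2=136
after add $t6, $t2, 11: $t6=(-2)+11=9
after xor $t2, $t7, 16: $t2=34^16=50
after add $t1, $t6, $t7: $t1=9+34=43
after and $t6, $t1, $t7: $t6=43&34=34
after mul $t4, $t7, 10: $t4=34*10=340
after xor $t4, $t6, 12: $t4=34^12=46
after mul $t2, $t6, $t7: $t2=34*34=1156
after xor $t2, $t4, $t4: $t2=46^46=0
after xor $t1, $t1, 2: $t1=43^2=41
after mul $t6, $t2, $t1: $t6=0*41=0
halt.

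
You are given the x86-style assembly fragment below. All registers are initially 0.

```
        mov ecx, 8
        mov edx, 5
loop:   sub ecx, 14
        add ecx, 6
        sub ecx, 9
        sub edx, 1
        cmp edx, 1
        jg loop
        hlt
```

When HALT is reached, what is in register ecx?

mov ecx, 8 → ecx=8
mov edx, 5 → edx=5
sub ecx, 14 → ecx=8-14=-6
add ecx, 6 → ecx=(-6)+6=0
sub ecx, 9 → ecx=0-9=-9
sub edx, 1 → edx=5-1=4
cmp edx, 1  (cmp 4,1)
jg loop: taken
sub ecx, 14 → ecx=(-9)-14=-23
add ecx, 6 → ecx=(-23)+6=-17
sub ecx, 9 → ecx=(-17)-9=-26
sub edx, 1 → edx=4-1=3
cmp edx, 1  (cmp 3,1)
jg loop: taken
sub ecx, 14 → ecx=(-26)-14=-40
add ecx, 6 → ecx=(-40)+6=-34
sub ecx, 9 → ecx=(-34)-9=-43
sub edx, 1 → edx=3-1=2
cmp edx, 1  (cmp 2,1)
jg loop: taken
sub ecx, 14 → ecx=(-43)-14=-57
add ecx, 6 → ecx=(-57)+6=-51
sub ecx, 9 → ecx=(-51)-9=-60
sub edx, 1 → edx=2-1=1
cmp edx, 1  (cmp 1,1)
jg loop: not taken
halt.

-60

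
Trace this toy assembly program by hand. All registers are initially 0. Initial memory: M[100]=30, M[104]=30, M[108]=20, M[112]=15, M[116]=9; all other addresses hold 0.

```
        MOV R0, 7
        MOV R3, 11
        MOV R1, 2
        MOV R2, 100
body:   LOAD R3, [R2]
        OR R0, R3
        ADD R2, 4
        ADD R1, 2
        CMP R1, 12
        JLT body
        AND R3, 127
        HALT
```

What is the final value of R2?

after MOV R0, 7: R0=7
after MOV R3, 11: R3=11
after MOV R1, 2: R1=2
after MOV R2, 100: R2=100
after LOAD R3, [R2]: R3=M[100]=30
after OR R0, R3: R0=7|30=31
after ADD R2, 4: R2=100+4=104
after ADD R1, 2: R1=2+2=4
CMP R1, 12  (cmp 4,12)
JLT body: taken
after LOAD R3, [R2]: R3=M[104]=30
after OR R0, R3: R0=31|30=31
after ADD R2, 4: R2=104+4=108
after ADD R1, 2: R1=4+2=6
CMP R1, 12  (cmp 6,12)
JLT body: taken
after LOAD R3, [R2]: R3=M[108]=20
after OR R0, R3: R0=31|20=31
after ADD R2, 4: R2=108+4=112
after ADD R1, 2: R1=6+2=8
CMP R1, 12  (cmp 8,12)
JLT body: taken
after LOAD R3, [R2]: R3=M[112]=15
after OR R0, R3: R0=31|15=31
after ADD R2, 4: R2=112+4=116
after ADD R1, 2: R1=8+2=10
CMP R1, 12  (cmp 10,12)
JLT body: taken
after LOAD R3, [R2]: R3=M[116]=9
after OR R0, R3: R0=31|9=31
after ADD R2, 4: R2=116+4=120
after ADD R1, 2: R1=10+2=12
CMP R1, 12  (cmp 12,12)
JLT body: not taken
after AND R3, 127: R3=9&127=9
halt.

120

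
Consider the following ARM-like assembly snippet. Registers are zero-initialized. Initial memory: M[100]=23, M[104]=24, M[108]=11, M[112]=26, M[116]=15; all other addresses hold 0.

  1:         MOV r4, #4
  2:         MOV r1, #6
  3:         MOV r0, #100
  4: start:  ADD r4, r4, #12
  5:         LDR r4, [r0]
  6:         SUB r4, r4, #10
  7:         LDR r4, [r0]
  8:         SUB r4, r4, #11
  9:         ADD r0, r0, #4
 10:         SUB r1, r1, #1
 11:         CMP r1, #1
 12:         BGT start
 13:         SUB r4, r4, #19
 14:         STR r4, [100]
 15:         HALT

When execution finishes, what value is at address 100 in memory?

-15

r4=4
r1=6
r0=100
r4=4+12=16
r4=M[100]=23
r4=23-10=13
r4=M[100]=23
r4=23-11=12
r0=100+4=104
r1=6-1=5
CMP r1, #1  (cmp 5,1)
BGT start: taken
r4=12+12=24
r4=M[104]=24
r4=24-10=14
r4=M[104]=24
r4=24-11=13
r0=104+4=108
r1=5-1=4
CMP r1, #1  (cmp 4,1)
BGT start: taken
r4=13+12=25
r4=M[108]=11
r4=11-10=1
r4=M[108]=11
r4=11-11=0
r0=108+4=112
r1=4-1=3
CMP r1, #1  (cmp 3,1)
BGT start: taken
r4=0+12=12
r4=M[112]=26
r4=26-10=16
r4=M[112]=26
r4=26-11=15
r0=112+4=116
r1=3-1=2
CMP r1, #1  (cmp 2,1)
BGT start: taken
r4=15+12=27
r4=M[116]=15
r4=15-10=5
r4=M[116]=15
r4=15-11=4
r0=116+4=120
r1=2-1=1
CMP r1, #1  (cmp 1,1)
BGT start: not taken
r4=4-19=-15
STR r4, [100] → M[100]=-15
halt.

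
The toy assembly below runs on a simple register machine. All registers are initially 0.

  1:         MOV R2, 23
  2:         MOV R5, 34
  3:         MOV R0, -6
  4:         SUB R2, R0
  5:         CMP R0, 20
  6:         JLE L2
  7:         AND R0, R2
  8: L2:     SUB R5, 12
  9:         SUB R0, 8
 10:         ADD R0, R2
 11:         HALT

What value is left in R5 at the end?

22

R2=23
R5=34
R0=-6
R2=23-(-6)=29
CMP R0, 20  (cmp -6,20)
JLE L2: taken
R5=34-12=22
R0=(-6)-8=-14
R0=(-14)+29=15
halt.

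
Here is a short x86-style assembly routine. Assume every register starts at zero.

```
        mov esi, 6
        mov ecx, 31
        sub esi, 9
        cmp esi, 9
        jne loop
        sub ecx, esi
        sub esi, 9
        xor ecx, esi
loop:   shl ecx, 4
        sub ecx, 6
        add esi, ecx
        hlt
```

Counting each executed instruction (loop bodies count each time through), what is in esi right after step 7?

-3

after mov esi, 6: esi=6
after mov ecx, 31: ecx=31
after sub esi, 9: esi=6-9=-3
cmp esi, 9  (cmp -3,9)
jne loop: taken
after shl ecx, 4: ecx=31<<4=496
after sub ecx, 6: ecx=496-6=490
After step 7: esi = -3.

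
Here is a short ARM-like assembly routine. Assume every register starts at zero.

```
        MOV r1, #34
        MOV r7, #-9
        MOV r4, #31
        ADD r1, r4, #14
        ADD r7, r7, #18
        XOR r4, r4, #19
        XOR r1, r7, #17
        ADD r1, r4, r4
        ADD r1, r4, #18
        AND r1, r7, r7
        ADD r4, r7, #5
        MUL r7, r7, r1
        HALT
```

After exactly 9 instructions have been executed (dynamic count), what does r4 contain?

after MOV r1, #34: r1=34
after MOV r7, #-9: r7=-9
after MOV r4, #31: r4=31
after ADD r1, r4, #14: r1=31+14=45
after ADD r7, r7, #18: r7=(-9)+18=9
after XOR r4, r4, #19: r4=31^19=12
after XOR r1, r7, #17: r1=9^17=24
after ADD r1, r4, r4: r1=12+12=24
after ADD r1, r4, #18: r1=12+18=30
After step 9: r4 = 12.

12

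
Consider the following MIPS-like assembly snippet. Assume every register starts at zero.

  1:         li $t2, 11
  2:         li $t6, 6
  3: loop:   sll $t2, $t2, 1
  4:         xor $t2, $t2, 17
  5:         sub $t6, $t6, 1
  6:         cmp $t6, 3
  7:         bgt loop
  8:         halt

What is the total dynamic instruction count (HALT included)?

18

after li $t2, 11: $t2=11
after li $t6, 6: $t6=6
after sll $t2, $t2, 1: $t2=11<<1=22
after xor $t2, $t2, 17: $t2=22^17=7
after sub $t6, $t6, 1: $t6=6-1=5
cmp $t6, 3  (cmp 5,3)
bgt loop: taken
after sll $t2, $t2, 1: $t2=7<<1=14
after xor $t2, $t2, 17: $t2=14^17=31
after sub $t6, $t6, 1: $t6=5-1=4
cmp $t6, 3  (cmp 4,3)
bgt loop: taken
after sll $t2, $t2, 1: $t2=31<<1=62
after xor $t2, $t2, 17: $t2=62^17=47
after sub $t6, $t6, 1: $t6=4-1=3
cmp $t6, 3  (cmp 3,3)
bgt loop: not taken
halt.
Total executed instructions: 18.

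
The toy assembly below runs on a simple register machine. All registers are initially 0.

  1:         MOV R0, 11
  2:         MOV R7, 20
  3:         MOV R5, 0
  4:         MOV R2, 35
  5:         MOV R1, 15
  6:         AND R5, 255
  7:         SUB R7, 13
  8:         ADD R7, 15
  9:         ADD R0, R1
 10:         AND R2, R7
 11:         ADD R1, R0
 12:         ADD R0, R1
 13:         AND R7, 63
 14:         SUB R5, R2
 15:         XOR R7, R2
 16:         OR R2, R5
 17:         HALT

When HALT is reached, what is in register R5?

-2

MOV R0, 11 → R0=11
MOV R7, 20 → R7=20
MOV R5, 0 → R5=0
MOV R2, 35 → R2=35
MOV R1, 15 → R1=15
AND R5, 255 → R5=0&255=0
SUB R7, 13 → R7=20-13=7
ADD R7, 15 → R7=7+15=22
ADD R0, R1 → R0=11+15=26
AND R2, R7 → R2=35&22=2
ADD R1, R0 → R1=15+26=41
ADD R0, R1 → R0=26+41=67
AND R7, 63 → R7=22&63=22
SUB R5, R2 → R5=0-2=-2
XOR R7, R2 → R7=22^2=20
OR R2, R5 → R2=2|(-2)=-2
halt.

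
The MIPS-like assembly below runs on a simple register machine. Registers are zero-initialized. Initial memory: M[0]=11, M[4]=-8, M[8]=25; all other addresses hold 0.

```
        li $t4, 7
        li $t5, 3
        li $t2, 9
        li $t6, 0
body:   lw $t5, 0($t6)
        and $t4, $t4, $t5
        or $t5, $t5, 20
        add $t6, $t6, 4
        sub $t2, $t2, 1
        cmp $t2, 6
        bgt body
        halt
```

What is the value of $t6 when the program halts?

12

after li $t4, 7: $t4=7
after li $t5, 3: $t5=3
after li $t2, 9: $t2=9
after li $t6, 0: $t6=0
after lw $t5, 0($t6): $t5=M[0]=11
after and $t4, $t4, $t5: $t4=7&11=3
after or $t5, $t5, 20: $t5=11|20=31
after add $t6, $t6, 4: $t6=0+4=4
after sub $t2, $t2, 1: $t2=9-1=8
cmp $t2, 6  (cmp 8,6)
bgt body: taken
after lw $t5, 0($t6): $t5=M[4]=-8
after and $t4, $t4, $t5: $t4=3&(-8)=0
after or $t5, $t5, 20: $t5=(-8)|20=-4
after add $t6, $t6, 4: $t6=4+4=8
after sub $t2, $t2, 1: $t2=8-1=7
cmp $t2, 6  (cmp 7,6)
bgt body: taken
after lw $t5, 0($t6): $t5=M[8]=25
after and $t4, $t4, $t5: $t4=0&25=0
after or $t5, $t5, 20: $t5=25|20=29
after add $t6, $t6, 4: $t6=8+4=12
after sub $t2, $t2, 1: $t2=7-1=6
cmp $t2, 6  (cmp 6,6)
bgt body: not taken
halt.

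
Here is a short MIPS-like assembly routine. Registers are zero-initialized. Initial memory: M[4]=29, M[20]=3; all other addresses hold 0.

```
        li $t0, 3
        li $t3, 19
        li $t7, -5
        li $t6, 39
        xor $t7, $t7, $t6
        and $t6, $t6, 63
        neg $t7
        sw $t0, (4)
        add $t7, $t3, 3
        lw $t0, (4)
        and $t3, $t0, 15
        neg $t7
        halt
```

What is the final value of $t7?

-22

li $t0, 3 → $t0=3
li $t3, 19 → $t3=19
li $t7, -5 → $t7=-5
li $t6, 39 → $t6=39
xor $t7, $t7, $t6 → $t7=(-5)^39=-36
and $t6, $t6, 63 → $t6=39&63=39
neg $t7 → $t7=-(-36)=36
sw $t0, (4) → M[4]=3
add $t7, $t3, 3 → $t7=19+3=22
lw $t0, (4) → $t0=M[4]=3
and $t3, $t0, 15 → $t3=3&15=3
neg $t7 → $t7=-(22)=-22
halt.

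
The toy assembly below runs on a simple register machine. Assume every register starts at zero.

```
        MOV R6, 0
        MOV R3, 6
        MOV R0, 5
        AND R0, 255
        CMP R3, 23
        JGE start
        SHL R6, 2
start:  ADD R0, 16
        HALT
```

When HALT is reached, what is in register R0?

21

R6=0
R3=6
R0=5
R0=5&255=5
CMP R3, 23  (cmp 6,23)
JGE start: not taken
R6=0<<2=0
R0=5+16=21
halt.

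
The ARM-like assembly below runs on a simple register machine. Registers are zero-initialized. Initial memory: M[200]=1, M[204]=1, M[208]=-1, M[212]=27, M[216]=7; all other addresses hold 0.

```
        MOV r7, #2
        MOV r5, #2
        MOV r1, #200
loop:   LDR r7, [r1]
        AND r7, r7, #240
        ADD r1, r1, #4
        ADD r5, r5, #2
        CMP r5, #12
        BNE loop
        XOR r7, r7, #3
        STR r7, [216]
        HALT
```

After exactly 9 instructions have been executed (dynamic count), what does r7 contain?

0

r7=2
r5=2
r1=200
r7=M[200]=1
r7=1&240=0
r1=200+4=204
r5=2+2=4
CMP r5, #12  (cmp 4,12)
BNE loop: taken
After step 9: r7 = 0.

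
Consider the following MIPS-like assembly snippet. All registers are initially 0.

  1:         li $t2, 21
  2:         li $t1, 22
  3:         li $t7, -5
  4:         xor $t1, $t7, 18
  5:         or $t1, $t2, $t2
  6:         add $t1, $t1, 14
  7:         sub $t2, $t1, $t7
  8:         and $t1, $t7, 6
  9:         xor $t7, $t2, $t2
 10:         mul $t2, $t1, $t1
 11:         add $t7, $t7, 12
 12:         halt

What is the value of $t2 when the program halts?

$t2=21
$t1=22
$t7=-5
$t1=(-5)^18=-23
$t1=21|21=21
$t1=21+14=35
$t2=35-(-5)=40
$t1=(-5)&6=2
$t7=40^40=0
$t2=2*2=4
$t7=0+12=12
halt.

4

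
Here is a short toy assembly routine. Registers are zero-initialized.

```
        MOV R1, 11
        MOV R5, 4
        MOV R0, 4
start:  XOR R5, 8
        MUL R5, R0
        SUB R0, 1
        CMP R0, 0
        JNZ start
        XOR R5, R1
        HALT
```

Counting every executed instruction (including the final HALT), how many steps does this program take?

25

after MOV R1, 11: R1=11
after MOV R5, 4: R5=4
after MOV R0, 4: R0=4
after XOR R5, 8: R5=4^8=12
after MUL R5, R0: R5=12*4=48
after SUB R0, 1: R0=4-1=3
CMP R0, 0  (cmp 3,0)
JNZ start: taken
after XOR R5, 8: R5=48^8=56
after MUL R5, R0: R5=56*3=168
after SUB R0, 1: R0=3-1=2
CMP R0, 0  (cmp 2,0)
JNZ start: taken
after XOR R5, 8: R5=168^8=160
after MUL R5, R0: R5=160*2=320
after SUB R0, 1: R0=2-1=1
CMP R0, 0  (cmp 1,0)
JNZ start: taken
after XOR R5, 8: R5=320^8=328
after MUL R5, R0: R5=328*1=328
after SUB R0, 1: R0=1-1=0
CMP R0, 0  (cmp 0,0)
JNZ start: not taken
after XOR R5, R1: R5=328^11=323
halt.
Total executed instructions: 25.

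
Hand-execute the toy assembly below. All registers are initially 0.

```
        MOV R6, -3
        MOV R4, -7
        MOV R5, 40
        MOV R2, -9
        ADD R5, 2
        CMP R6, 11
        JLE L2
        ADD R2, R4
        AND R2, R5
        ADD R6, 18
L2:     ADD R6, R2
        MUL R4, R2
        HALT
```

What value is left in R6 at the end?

-12

MOV R6, -3 → R6=-3
MOV R4, -7 → R4=-7
MOV R5, 40 → R5=40
MOV R2, -9 → R2=-9
ADD R5, 2 → R5=40+2=42
CMP R6, 11  (cmp -3,11)
JLE L2: taken
ADD R6, R2 → R6=(-3)+(-9)=-12
MUL R4, R2 → R4=(-7)*(-9)=63
halt.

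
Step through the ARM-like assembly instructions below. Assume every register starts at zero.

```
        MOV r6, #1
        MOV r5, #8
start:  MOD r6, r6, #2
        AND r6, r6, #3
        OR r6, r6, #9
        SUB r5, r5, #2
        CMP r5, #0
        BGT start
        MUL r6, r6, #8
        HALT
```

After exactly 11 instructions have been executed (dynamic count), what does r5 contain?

6

after MOV r6, #1: r6=1
after MOV r5, #8: r5=8
after MOD r6, r6, #2: r6=1%2=1
after AND r6, r6, #3: r6=1&3=1
after OR r6, r6, #9: r6=1|9=9
after SUB r5, r5, #2: r5=8-2=6
CMP r5, #0  (cmp 6,0)
BGT start: taken
after MOD r6, r6, #2: r6=9%2=1
after AND r6, r6, #3: r6=1&3=1
after OR r6, r6, #9: r6=1|9=9
After step 11: r5 = 6.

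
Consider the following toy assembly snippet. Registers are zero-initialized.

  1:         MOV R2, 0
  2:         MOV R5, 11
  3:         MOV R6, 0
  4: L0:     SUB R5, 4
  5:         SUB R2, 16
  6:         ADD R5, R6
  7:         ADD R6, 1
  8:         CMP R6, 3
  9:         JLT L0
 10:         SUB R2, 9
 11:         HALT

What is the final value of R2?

-57

R2=0
R5=11
R6=0
R5=11-4=7
R2=0-16=-16
R5=7+0=7
R6=0+1=1
CMP R6, 3  (cmp 1,3)
JLT L0: taken
R5=7-4=3
R2=(-16)-16=-32
R5=3+1=4
R6=1+1=2
CMP R6, 3  (cmp 2,3)
JLT L0: taken
R5=4-4=0
R2=(-32)-16=-48
R5=0+2=2
R6=2+1=3
CMP R6, 3  (cmp 3,3)
JLT L0: not taken
R2=(-48)-9=-57
halt.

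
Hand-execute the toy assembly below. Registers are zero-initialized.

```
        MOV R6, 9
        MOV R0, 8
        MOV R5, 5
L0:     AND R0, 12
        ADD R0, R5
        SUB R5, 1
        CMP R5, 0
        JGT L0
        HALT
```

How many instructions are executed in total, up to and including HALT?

after MOV R6, 9: R6=9
after MOV R0, 8: R0=8
after MOV R5, 5: R5=5
after AND R0, 12: R0=8&12=8
after ADD R0, R5: R0=8+5=13
after SUB R5, 1: R5=5-1=4
CMP R5, 0  (cmp 4,0)
JGT L0: taken
after AND R0, 12: R0=13&12=12
after ADD R0, R5: R0=12+4=16
after SUB R5, 1: R5=4-1=3
CMP R5, 0  (cmp 3,0)
JGT L0: taken
after AND R0, 12: R0=16&12=0
after ADD R0, R5: R0=0+3=3
after SUB R5, 1: R5=3-1=2
CMP R5, 0  (cmp 2,0)
JGT L0: taken
after AND R0, 12: R0=3&12=0
after ADD R0, R5: R0=0+2=2
after SUB R5, 1: R5=2-1=1
CMP R5, 0  (cmp 1,0)
JGT L0: taken
after AND R0, 12: R0=2&12=0
after ADD R0, R5: R0=0+1=1
after SUB R5, 1: R5=1-1=0
CMP R5, 0  (cmp 0,0)
JGT L0: not taken
halt.
Total executed instructions: 29.

29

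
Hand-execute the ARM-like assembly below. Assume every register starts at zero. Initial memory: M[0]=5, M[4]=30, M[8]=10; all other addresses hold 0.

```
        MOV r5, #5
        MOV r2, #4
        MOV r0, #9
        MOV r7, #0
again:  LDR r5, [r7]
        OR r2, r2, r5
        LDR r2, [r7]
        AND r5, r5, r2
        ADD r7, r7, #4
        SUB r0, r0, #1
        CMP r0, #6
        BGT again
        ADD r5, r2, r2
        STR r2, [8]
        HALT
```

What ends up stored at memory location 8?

10

after MOV r5, #5: r5=5
after MOV r2, #4: r2=4
after MOV r0, #9: r0=9
after MOV r7, #0: r7=0
after LDR r5, [r7]: r5=M[0]=5
after OR r2, r2, r5: r2=4|5=5
after LDR r2, [r7]: r2=M[0]=5
after AND r5, r5, r2: r5=5&5=5
after ADD r7, r7, #4: r7=0+4=4
after SUB r0, r0, #1: r0=9-1=8
CMP r0, #6  (cmp 8,6)
BGT again: taken
after LDR r5, [r7]: r5=M[4]=30
after OR r2, r2, r5: r2=5|30=31
after LDR r2, [r7]: r2=M[4]=30
after AND r5, r5, r2: r5=30&30=30
after ADD r7, r7, #4: r7=4+4=8
after SUB r0, r0, #1: r0=8-1=7
CMP r0, #6  (cmp 7,6)
BGT again: taken
after LDR r5, [r7]: r5=M[8]=10
after OR r2, r2, r5: r2=30|10=30
after LDR r2, [r7]: r2=M[8]=10
after AND r5, r5, r2: r5=10&10=10
after ADD r7, r7, #4: r7=8+4=12
after SUB r0, r0, #1: r0=7-1=6
CMP r0, #6  (cmp 6,6)
BGT again: not taken
after ADD r5, r2, r2: r5=10+10=20
STR r2, [8] → M[8]=10
halt.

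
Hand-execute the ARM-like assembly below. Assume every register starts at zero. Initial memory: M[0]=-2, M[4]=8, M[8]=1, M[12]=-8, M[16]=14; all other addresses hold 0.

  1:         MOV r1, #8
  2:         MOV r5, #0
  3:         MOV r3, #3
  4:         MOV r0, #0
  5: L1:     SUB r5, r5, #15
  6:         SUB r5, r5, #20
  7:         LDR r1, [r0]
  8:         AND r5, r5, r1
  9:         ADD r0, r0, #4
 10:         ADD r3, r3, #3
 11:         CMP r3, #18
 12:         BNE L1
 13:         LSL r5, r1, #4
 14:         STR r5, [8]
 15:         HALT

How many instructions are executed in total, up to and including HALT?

r1=8
r5=0
r3=3
r0=0
r5=0-15=-15
r5=(-15)-20=-35
r1=M[0]=-2
r5=(-35)&(-2)=-36
r0=0+4=4
r3=3+3=6
CMP r3, #18  (cmp 6,18)
BNE L1: taken
r5=(-36)-15=-51
r5=(-51)-20=-71
r1=M[4]=8
r5=(-71)&8=8
r0=4+4=8
r3=6+3=9
CMP r3, #18  (cmp 9,18)
BNE L1: taken
r5=8-15=-7
r5=(-7)-20=-27
r1=M[8]=1
r5=(-27)&1=1
r0=8+4=12
r3=9+3=12
CMP r3, #18  (cmp 12,18)
BNE L1: taken
r5=1-15=-14
r5=(-14)-20=-34
r1=M[12]=-8
r5=(-34)&(-8)=-40
r0=12+4=16
r3=12+3=15
CMP r3, #18  (cmp 15,18)
BNE L1: taken
r5=(-40)-15=-55
r5=(-55)-20=-75
r1=M[16]=14
r5=(-75)&14=4
r0=16+4=20
r3=15+3=18
CMP r3, #18  (cmp 18,18)
BNE L1: not taken
r5=14<<4=224
STR r5, [8] → M[8]=224
halt.
Total executed instructions: 47.

47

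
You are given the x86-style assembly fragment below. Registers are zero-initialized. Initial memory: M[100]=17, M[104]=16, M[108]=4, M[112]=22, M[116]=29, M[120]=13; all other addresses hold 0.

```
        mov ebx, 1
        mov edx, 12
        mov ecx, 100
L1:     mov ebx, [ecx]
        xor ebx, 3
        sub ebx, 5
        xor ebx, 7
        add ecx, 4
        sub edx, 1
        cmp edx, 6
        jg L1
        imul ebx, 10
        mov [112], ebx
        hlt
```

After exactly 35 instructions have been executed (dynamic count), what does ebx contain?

23

mov ebx, 1 → ebx=1
mov edx, 12 → edx=12
mov ecx, 100 → ecx=100
mov ebx, [ecx] → ebx=M[100]=17
xor ebx, 3 → ebx=17^3=18
sub ebx, 5 → ebx=18-5=13
xor ebx, 7 → ebx=13^7=10
add ecx, 4 → ecx=100+4=104
sub edx, 1 → edx=12-1=11
cmp edx, 6  (cmp 11,6)
jg L1: taken
mov ebx, [ecx] → ebx=M[104]=16
xor ebx, 3 → ebx=16^3=19
sub ebx, 5 → ebx=19-5=14
xor ebx, 7 → ebx=14^7=9
add ecx, 4 → ecx=104+4=108
sub edx, 1 → edx=11-1=10
cmp edx, 6  (cmp 10,6)
jg L1: taken
mov ebx, [ecx] → ebx=M[108]=4
xor ebx, 3 → ebx=4^3=7
sub ebx, 5 → ebx=7-5=2
xor ebx, 7 → ebx=2^7=5
add ecx, 4 → ecx=108+4=112
sub edx, 1 → edx=10-1=9
cmp edx, 6  (cmp 9,6)
jg L1: taken
mov ebx, [ecx] → ebx=M[112]=22
xor ebx, 3 → ebx=22^3=21
sub ebx, 5 → ebx=21-5=16
xor ebx, 7 → ebx=16^7=23
add ecx, 4 → ecx=112+4=116
sub edx, 1 → edx=9-1=8
cmp edx, 6  (cmp 8,6)
jg L1: taken
After step 35: ebx = 23.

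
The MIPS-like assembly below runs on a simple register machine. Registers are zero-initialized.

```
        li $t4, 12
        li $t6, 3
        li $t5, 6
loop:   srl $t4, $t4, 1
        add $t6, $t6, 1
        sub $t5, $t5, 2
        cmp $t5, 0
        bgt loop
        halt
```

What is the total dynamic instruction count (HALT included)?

19

$t4=12
$t6=3
$t5=6
$t4=12>>1=6
$t6=3+1=4
$t5=6-2=4
cmp $t5, 0  (cmp 4,0)
bgt loop: taken
$t4=6>>1=3
$t6=4+1=5
$t5=4-2=2
cmp $t5, 0  (cmp 2,0)
bgt loop: taken
$t4=3>>1=1
$t6=5+1=6
$t5=2-2=0
cmp $t5, 0  (cmp 0,0)
bgt loop: not taken
halt.
Total executed instructions: 19.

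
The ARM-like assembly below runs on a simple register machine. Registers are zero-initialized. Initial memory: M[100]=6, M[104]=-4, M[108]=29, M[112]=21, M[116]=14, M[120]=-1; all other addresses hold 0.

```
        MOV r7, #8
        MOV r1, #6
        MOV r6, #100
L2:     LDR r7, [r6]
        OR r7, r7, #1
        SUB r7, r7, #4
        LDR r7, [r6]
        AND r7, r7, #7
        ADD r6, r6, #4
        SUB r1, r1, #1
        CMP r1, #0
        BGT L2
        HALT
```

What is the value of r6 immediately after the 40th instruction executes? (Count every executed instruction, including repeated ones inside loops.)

116

MOV r7, #8 → r7=8
MOV r1, #6 → r1=6
MOV r6, #100 → r6=100
LDR r7, [r6] → r7=M[100]=6
OR r7, r7, #1 → r7=6|1=7
SUB r7, r7, #4 → r7=7-4=3
LDR r7, [r6] → r7=M[100]=6
AND r7, r7, #7 → r7=6&7=6
ADD r6, r6, #4 → r6=100+4=104
SUB r1, r1, #1 → r1=6-1=5
CMP r1, #0  (cmp 5,0)
BGT L2: taken
LDR r7, [r6] → r7=M[104]=-4
OR r7, r7, #1 → r7=(-4)|1=-3
SUB r7, r7, #4 → r7=(-3)-4=-7
LDR r7, [r6] → r7=M[104]=-4
AND r7, r7, #7 → r7=(-4)&7=4
ADD r6, r6, #4 → r6=104+4=108
SUB r1, r1, #1 → r1=5-1=4
CMP r1, #0  (cmp 4,0)
BGT L2: taken
LDR r7, [r6] → r7=M[108]=29
OR r7, r7, #1 → r7=29|1=29
SUB r7, r7, #4 → r7=29-4=25
LDR r7, [r6] → r7=M[108]=29
AND r7, r7, #7 → r7=29&7=5
ADD r6, r6, #4 → r6=108+4=112
SUB r1, r1, #1 → r1=4-1=3
CMP r1, #0  (cmp 3,0)
BGT L2: taken
LDR r7, [r6] → r7=M[112]=21
OR r7, r7, #1 → r7=21|1=21
SUB r7, r7, #4 → r7=21-4=17
LDR r7, [r6] → r7=M[112]=21
AND r7, r7, #7 → r7=21&7=5
ADD r6, r6, #4 → r6=112+4=116
SUB r1, r1, #1 → r1=3-1=2
CMP r1, #0  (cmp 2,0)
BGT L2: taken
LDR r7, [r6] → r7=M[116]=14
After step 40: r6 = 116.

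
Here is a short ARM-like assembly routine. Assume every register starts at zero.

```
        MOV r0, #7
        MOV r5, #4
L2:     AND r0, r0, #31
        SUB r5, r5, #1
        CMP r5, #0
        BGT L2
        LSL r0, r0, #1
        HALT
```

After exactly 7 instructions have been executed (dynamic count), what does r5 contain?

after MOV r0, #7: r0=7
after MOV r5, #4: r5=4
after AND r0, r0, #31: r0=7&31=7
after SUB r5, r5, #1: r5=4-1=3
CMP r5, #0  (cmp 3,0)
BGT L2: taken
after AND r0, r0, #31: r0=7&31=7
After step 7: r5 = 3.

3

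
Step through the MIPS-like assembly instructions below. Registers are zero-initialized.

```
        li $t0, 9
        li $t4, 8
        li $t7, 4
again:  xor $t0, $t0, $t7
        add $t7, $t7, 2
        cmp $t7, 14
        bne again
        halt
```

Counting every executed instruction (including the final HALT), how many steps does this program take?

$t0=9
$t4=8
$t7=4
$t0=9^4=13
$t7=4+2=6
cmp $t7, 14  (cmp 6,14)
bne again: taken
$t0=13^6=11
$t7=6+2=8
cmp $t7, 14  (cmp 8,14)
bne again: taken
$t0=11^8=3
$t7=8+2=10
cmp $t7, 14  (cmp 10,14)
bne again: taken
$t0=3^10=9
$t7=10+2=12
cmp $t7, 14  (cmp 12,14)
bne again: taken
$t0=9^12=5
$t7=12+2=14
cmp $t7, 14  (cmp 14,14)
bne again: not taken
halt.
Total executed instructions: 24.

24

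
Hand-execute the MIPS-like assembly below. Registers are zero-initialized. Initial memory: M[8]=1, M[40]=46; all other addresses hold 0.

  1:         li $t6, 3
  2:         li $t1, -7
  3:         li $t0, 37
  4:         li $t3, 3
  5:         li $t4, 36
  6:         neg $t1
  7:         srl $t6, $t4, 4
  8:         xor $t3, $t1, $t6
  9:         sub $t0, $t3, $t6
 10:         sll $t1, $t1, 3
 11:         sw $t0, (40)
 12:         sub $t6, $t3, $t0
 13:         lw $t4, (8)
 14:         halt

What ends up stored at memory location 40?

3

li $t6, 3 → $t6=3
li $t1, -7 → $t1=-7
li $t0, 37 → $t0=37
li $t3, 3 → $t3=3
li $t4, 36 → $t4=36
neg $t1 → $t1=-(-7)=7
srl $t6, $t4, 4 → $t6=36>>4=2
xor $t3, $t1, $t6 → $t3=7^2=5
sub $t0, $t3, $t6 → $t0=5-2=3
sll $t1, $t1, 3 → $t1=7<<3=56
sw $t0, (40) → M[40]=3
sub $t6, $t3, $t0 → $t6=5-3=2
lw $t4, (8) → $t4=M[8]=1
halt.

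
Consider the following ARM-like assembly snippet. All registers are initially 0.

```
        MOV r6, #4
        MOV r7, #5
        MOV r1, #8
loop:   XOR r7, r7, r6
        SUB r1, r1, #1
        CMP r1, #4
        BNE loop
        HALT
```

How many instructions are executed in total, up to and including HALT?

r6=4
r7=5
r1=8
r7=5^4=1
r1=8-1=7
CMP r1, #4  (cmp 7,4)
BNE loop: taken
r7=1^4=5
r1=7-1=6
CMP r1, #4  (cmp 6,4)
BNE loop: taken
r7=5^4=1
r1=6-1=5
CMP r1, #4  (cmp 5,4)
BNE loop: taken
r7=1^4=5
r1=5-1=4
CMP r1, #4  (cmp 4,4)
BNE loop: not taken
halt.
Total executed instructions: 20.

20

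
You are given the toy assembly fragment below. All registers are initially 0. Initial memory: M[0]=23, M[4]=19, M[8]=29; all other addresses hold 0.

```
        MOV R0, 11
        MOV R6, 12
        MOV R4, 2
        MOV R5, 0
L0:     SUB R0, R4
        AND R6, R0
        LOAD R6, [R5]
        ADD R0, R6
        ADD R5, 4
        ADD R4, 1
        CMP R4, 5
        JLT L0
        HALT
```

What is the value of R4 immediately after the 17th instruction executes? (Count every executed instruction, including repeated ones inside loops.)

MOV R0, 11 → R0=11
MOV R6, 12 → R6=12
MOV R4, 2 → R4=2
MOV R5, 0 → R5=0
SUB R0, R4 → R0=11-2=9
AND R6, R0 → R6=12&9=8
LOAD R6, [R5] → R6=M[0]=23
ADD R0, R6 → R0=9+23=32
ADD R5, 4 → R5=0+4=4
ADD R4, 1 → R4=2+1=3
CMP R4, 5  (cmp 3,5)
JLT L0: taken
SUB R0, R4 → R0=32-3=29
AND R6, R0 → R6=23&29=21
LOAD R6, [R5] → R6=M[4]=19
ADD R0, R6 → R0=29+19=48
ADD R5, 4 → R5=4+4=8
After step 17: R4 = 3.

3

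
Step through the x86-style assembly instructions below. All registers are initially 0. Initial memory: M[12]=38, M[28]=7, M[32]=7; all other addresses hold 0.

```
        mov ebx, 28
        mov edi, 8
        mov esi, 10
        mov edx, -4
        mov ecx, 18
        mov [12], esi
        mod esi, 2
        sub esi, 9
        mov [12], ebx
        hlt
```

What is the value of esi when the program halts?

-9

ebx=28
edi=8
esi=10
edx=-4
ecx=18
mov [12], esi → M[12]=10
esi=10%2=0
esi=0-9=-9
mov [12], ebx → M[12]=28
halt.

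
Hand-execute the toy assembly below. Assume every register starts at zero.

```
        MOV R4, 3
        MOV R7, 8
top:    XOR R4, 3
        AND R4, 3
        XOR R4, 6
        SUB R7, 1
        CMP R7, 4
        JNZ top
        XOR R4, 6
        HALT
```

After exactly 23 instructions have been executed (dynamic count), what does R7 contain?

5

after MOV R4, 3: R4=3
after MOV R7, 8: R7=8
after XOR R4, 3: R4=3^3=0
after AND R4, 3: R4=0&3=0
after XOR R4, 6: R4=0^6=6
after SUB R7, 1: R7=8-1=7
CMP R7, 4  (cmp 7,4)
JNZ top: taken
after XOR R4, 3: R4=6^3=5
after AND R4, 3: R4=5&3=1
after XOR R4, 6: R4=1^6=7
after SUB R7, 1: R7=7-1=6
CMP R7, 4  (cmp 6,4)
JNZ top: taken
after XOR R4, 3: R4=7^3=4
after AND R4, 3: R4=4&3=0
after XOR R4, 6: R4=0^6=6
after SUB R7, 1: R7=6-1=5
CMP R7, 4  (cmp 5,4)
JNZ top: taken
after XOR R4, 3: R4=6^3=5
after AND R4, 3: R4=5&3=1
after XOR R4, 6: R4=1^6=7
After step 23: R7 = 5.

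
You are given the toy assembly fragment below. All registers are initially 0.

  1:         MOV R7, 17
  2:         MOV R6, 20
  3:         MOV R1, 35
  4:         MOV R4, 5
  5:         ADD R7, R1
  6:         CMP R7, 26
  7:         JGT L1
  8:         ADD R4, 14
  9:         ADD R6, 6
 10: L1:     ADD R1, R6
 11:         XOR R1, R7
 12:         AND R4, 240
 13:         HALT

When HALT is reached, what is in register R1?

R7=17
R6=20
R1=35
R4=5
R7=17+35=52
CMP R7, 26  (cmp 52,26)
JGT L1: taken
R1=35+20=55
R1=55^52=3
R4=5&240=0
halt.

3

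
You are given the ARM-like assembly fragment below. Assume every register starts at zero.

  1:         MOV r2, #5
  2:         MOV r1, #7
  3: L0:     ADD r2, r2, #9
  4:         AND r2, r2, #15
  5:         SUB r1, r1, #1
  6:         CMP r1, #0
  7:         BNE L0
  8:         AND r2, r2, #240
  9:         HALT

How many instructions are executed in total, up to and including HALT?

39

after MOV r2, #5: r2=5
after MOV r1, #7: r1=7
after ADD r2, r2, #9: r2=5+9=14
after AND r2, r2, #15: r2=14&15=14
after SUB r1, r1, #1: r1=7-1=6
CMP r1, #0  (cmp 6,0)
BNE L0: taken
after ADD r2, r2, #9: r2=14+9=23
after AND r2, r2, #15: r2=23&15=7
after SUB r1, r1, #1: r1=6-1=5
CMP r1, #0  (cmp 5,0)
BNE L0: taken
after ADD r2, r2, #9: r2=7+9=16
after AND r2, r2, #15: r2=16&15=0
after SUB r1, r1, #1: r1=5-1=4
CMP r1, #0  (cmp 4,0)
BNE L0: taken
after ADD r2, r2, #9: r2=0+9=9
after AND r2, r2, #15: r2=9&15=9
after SUB r1, r1, #1: r1=4-1=3
CMP r1, #0  (cmp 3,0)
BNE L0: taken
after ADD r2, r2, #9: r2=9+9=18
after AND r2, r2, #15: r2=18&15=2
after SUB r1, r1, #1: r1=3-1=2
CMP r1, #0  (cmp 2,0)
BNE L0: taken
after ADD r2, r2, #9: r2=2+9=11
after AND r2, r2, #15: r2=11&15=11
after SUB r1, r1, #1: r1=2-1=1
CMP r1, #0  (cmp 1,0)
BNE L0: taken
after ADD r2, r2, #9: r2=11+9=20
after AND r2, r2, #15: r2=20&15=4
after SUB r1, r1, #1: r1=1-1=0
CMP r1, #0  (cmp 0,0)
BNE L0: not taken
after AND r2, r2, #240: r2=4&240=0
halt.
Total executed instructions: 39.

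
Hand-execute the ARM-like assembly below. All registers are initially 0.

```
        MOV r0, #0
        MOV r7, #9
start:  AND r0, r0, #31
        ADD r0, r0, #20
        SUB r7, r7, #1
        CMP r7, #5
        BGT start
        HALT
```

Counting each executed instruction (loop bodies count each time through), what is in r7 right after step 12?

7

after MOV r0, #0: r0=0
after MOV r7, #9: r7=9
after AND r0, r0, #31: r0=0&31=0
after ADD r0, r0, #20: r0=0+20=20
after SUB r7, r7, #1: r7=9-1=8
CMP r7, #5  (cmp 8,5)
BGT start: taken
after AND r0, r0, #31: r0=20&31=20
after ADD r0, r0, #20: r0=20+20=40
after SUB r7, r7, #1: r7=8-1=7
CMP r7, #5  (cmp 7,5)
BGT start: taken
After step 12: r7 = 7.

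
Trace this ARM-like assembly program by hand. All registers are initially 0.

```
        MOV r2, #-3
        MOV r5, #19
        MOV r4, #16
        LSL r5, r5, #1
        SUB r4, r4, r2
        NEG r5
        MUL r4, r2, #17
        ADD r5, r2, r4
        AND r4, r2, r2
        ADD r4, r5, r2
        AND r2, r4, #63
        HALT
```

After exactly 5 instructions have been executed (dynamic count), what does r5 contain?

MOV r2, #-3 → r2=-3
MOV r5, #19 → r5=19
MOV r4, #16 → r4=16
LSL r5, r5, #1 → r5=19<<1=38
SUB r4, r4, r2 → r4=16-(-3)=19
After step 5: r5 = 38.

38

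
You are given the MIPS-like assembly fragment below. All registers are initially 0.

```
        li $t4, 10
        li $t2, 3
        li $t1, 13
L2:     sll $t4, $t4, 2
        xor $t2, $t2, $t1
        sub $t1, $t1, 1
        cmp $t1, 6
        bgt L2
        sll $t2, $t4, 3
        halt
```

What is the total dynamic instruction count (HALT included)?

40

$t4=10
$t2=3
$t1=13
$t4=10<<2=40
$t2=3^13=14
$t1=13-1=12
cmp $t1, 6  (cmp 12,6)
bgt L2: taken
$t4=40<<2=160
$t2=14^12=2
$t1=12-1=11
cmp $t1, 6  (cmp 11,6)
bgt L2: taken
$t4=160<<2=640
$t2=2^11=9
$t1=11-1=10
cmp $t1, 6  (cmp 10,6)
bgt L2: taken
$t4=640<<2=2560
$t2=9^10=3
$t1=10-1=9
cmp $t1, 6  (cmp 9,6)
bgt L2: taken
$t4=2560<<2=10240
$t2=3^9=10
$t1=9-1=8
cmp $t1, 6  (cmp 8,6)
bgt L2: taken
$t4=10240<<2=40960
$t2=10^8=2
$t1=8-1=7
cmp $t1, 6  (cmp 7,6)
bgt L2: taken
$t4=40960<<2=163840
$t2=2^7=5
$t1=7-1=6
cmp $t1, 6  (cmp 6,6)
bgt L2: not taken
$t2=163840<<3=1310720
halt.
Total executed instructions: 40.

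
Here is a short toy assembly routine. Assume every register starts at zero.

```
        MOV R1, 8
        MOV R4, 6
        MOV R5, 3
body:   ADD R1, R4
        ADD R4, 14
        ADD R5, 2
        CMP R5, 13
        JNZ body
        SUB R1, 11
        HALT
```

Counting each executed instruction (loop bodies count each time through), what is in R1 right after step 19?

116

R1=8
R4=6
R5=3
R1=8+6=14
R4=6+14=20
R5=3+2=5
CMP R5, 13  (cmp 5,13)
JNZ body: taken
R1=14+20=34
R4=20+14=34
R5=5+2=7
CMP R5, 13  (cmp 7,13)
JNZ body: taken
R1=34+34=68
R4=34+14=48
R5=7+2=9
CMP R5, 13  (cmp 9,13)
JNZ body: taken
R1=68+48=116
After step 19: R1 = 116.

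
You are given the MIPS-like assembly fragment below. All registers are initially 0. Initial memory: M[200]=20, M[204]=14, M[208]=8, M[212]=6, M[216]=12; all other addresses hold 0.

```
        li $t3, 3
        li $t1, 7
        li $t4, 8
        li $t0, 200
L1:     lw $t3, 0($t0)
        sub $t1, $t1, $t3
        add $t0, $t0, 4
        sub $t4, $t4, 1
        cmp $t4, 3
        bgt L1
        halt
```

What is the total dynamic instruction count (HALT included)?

35

after li $t3, 3: $t3=3
after li $t1, 7: $t1=7
after li $t4, 8: $t4=8
after li $t0, 200: $t0=200
after lw $t3, 0($t0): $t3=M[200]=20
after sub $t1, $t1, $t3: $t1=7-20=-13
after add $t0, $t0, 4: $t0=200+4=204
after sub $t4, $t4, 1: $t4=8-1=7
cmp $t4, 3  (cmp 7,3)
bgt L1: taken
after lw $t3, 0($t0): $t3=M[204]=14
after sub $t1, $t1, $t3: $t1=(-13)-14=-27
after add $t0, $t0, 4: $t0=204+4=208
after sub $t4, $t4, 1: $t4=7-1=6
cmp $t4, 3  (cmp 6,3)
bgt L1: taken
after lw $t3, 0($t0): $t3=M[208]=8
after sub $t1, $t1, $t3: $t1=(-27)-8=-35
after add $t0, $t0, 4: $t0=208+4=212
after sub $t4, $t4, 1: $t4=6-1=5
cmp $t4, 3  (cmp 5,3)
bgt L1: taken
after lw $t3, 0($t0): $t3=M[212]=6
after sub $t1, $t1, $t3: $t1=(-35)-6=-41
after add $t0, $t0, 4: $t0=212+4=216
after sub $t4, $t4, 1: $t4=5-1=4
cmp $t4, 3  (cmp 4,3)
bgt L1: taken
after lw $t3, 0($t0): $t3=M[216]=12
after sub $t1, $t1, $t3: $t1=(-41)-12=-53
after add $t0, $t0, 4: $t0=216+4=220
after sub $t4, $t4, 1: $t4=4-1=3
cmp $t4, 3  (cmp 3,3)
bgt L1: not taken
halt.
Total executed instructions: 35.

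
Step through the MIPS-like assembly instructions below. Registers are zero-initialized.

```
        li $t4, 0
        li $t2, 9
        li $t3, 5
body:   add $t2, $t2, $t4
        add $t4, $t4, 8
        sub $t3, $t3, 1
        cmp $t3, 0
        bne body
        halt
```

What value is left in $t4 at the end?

after li $t4, 0: $t4=0
after li $t2, 9: $t2=9
after li $t3, 5: $t3=5
after add $t2, $t2, $t4: $t2=9+0=9
after add $t4, $t4, 8: $t4=0+8=8
after sub $t3, $t3, 1: $t3=5-1=4
cmp $t3, 0  (cmp 4,0)
bne body: taken
after add $t2, $t2, $t4: $t2=9+8=17
after add $t4, $t4, 8: $t4=8+8=16
after sub $t3, $t3, 1: $t3=4-1=3
cmp $t3, 0  (cmp 3,0)
bne body: taken
after add $t2, $t2, $t4: $t2=17+16=33
after add $t4, $t4, 8: $t4=16+8=24
after sub $t3, $t3, 1: $t3=3-1=2
cmp $t3, 0  (cmp 2,0)
bne body: taken
after add $t2, $t2, $t4: $t2=33+24=57
after add $t4, $t4, 8: $t4=24+8=32
after sub $t3, $t3, 1: $t3=2-1=1
cmp $t3, 0  (cmp 1,0)
bne body: taken
after add $t2, $t2, $t4: $t2=57+32=89
after add $t4, $t4, 8: $t4=32+8=40
after sub $t3, $t3, 1: $t3=1-1=0
cmp $t3, 0  (cmp 0,0)
bne body: not taken
halt.

40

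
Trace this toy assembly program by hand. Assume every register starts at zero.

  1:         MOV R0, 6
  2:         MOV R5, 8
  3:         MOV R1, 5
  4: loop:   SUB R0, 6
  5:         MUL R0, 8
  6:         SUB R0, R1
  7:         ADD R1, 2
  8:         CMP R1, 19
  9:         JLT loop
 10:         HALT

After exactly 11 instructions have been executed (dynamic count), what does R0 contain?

-88

after MOV R0, 6: R0=6
after MOV R5, 8: R5=8
after MOV R1, 5: R1=5
after SUB R0, 6: R0=6-6=0
after MUL R0, 8: R0=0*8=0
after SUB R0, R1: R0=0-5=-5
after ADD R1, 2: R1=5+2=7
CMP R1, 19  (cmp 7,19)
JLT loop: taken
after SUB R0, 6: R0=(-5)-6=-11
after MUL R0, 8: R0=(-11)*8=-88
After step 11: R0 = -88.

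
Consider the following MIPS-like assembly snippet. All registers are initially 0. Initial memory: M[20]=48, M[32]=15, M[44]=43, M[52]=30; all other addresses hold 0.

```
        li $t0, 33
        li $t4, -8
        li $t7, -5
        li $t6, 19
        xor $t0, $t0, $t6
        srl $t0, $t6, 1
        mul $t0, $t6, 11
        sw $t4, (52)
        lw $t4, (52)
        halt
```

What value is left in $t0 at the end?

li $t0, 33 → $t0=33
li $t4, -8 → $t4=-8
li $t7, -5 → $t7=-5
li $t6, 19 → $t6=19
xor $t0, $t0, $t6 → $t0=33^19=50
srl $t0, $t6, 1 → $t0=19>>1=9
mul $t0, $t6, 11 → $t0=19*11=209
sw $t4, (52) → M[52]=-8
lw $t4, (52) → $t4=M[52]=-8
halt.

209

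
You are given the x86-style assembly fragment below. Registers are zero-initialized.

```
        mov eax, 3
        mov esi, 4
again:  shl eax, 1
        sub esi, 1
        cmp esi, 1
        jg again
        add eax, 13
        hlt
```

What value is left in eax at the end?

37

mov eax, 3 → eax=3
mov esi, 4 → esi=4
shl eax, 1 → eax=3<<1=6
sub esi, 1 → esi=4-1=3
cmp esi, 1  (cmp 3,1)
jg again: taken
shl eax, 1 → eax=6<<1=12
sub esi, 1 → esi=3-1=2
cmp esi, 1  (cmp 2,1)
jg again: taken
shl eax, 1 → eax=12<<1=24
sub esi, 1 → esi=2-1=1
cmp esi, 1  (cmp 1,1)
jg again: not taken
add eax, 13 → eax=24+13=37
halt.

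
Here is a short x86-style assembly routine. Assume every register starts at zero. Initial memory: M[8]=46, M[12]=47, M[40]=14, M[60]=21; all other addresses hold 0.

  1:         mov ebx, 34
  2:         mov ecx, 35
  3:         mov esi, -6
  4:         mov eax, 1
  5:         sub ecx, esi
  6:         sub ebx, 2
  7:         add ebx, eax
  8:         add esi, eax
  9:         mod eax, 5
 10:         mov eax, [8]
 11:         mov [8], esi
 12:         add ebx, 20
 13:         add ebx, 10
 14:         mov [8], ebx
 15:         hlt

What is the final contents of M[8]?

63

ebx=34
ecx=35
esi=-6
eax=1
ecx=35-(-6)=41
ebx=34-2=32
ebx=32+1=33
esi=(-6)+1=-5
eax=1%5=1
eax=M[8]=46
mov [8], esi → M[8]=-5
ebx=33+20=53
ebx=53+10=63
mov [8], ebx → M[8]=63
halt.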